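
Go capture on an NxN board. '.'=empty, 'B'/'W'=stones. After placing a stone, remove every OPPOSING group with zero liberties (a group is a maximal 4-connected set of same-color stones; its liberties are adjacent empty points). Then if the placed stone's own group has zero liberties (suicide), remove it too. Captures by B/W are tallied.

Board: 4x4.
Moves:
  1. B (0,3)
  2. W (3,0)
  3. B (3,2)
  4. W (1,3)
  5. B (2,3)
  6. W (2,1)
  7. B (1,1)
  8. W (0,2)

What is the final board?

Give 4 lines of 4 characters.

Move 1: B@(0,3) -> caps B=0 W=0
Move 2: W@(3,0) -> caps B=0 W=0
Move 3: B@(3,2) -> caps B=0 W=0
Move 4: W@(1,3) -> caps B=0 W=0
Move 5: B@(2,3) -> caps B=0 W=0
Move 6: W@(2,1) -> caps B=0 W=0
Move 7: B@(1,1) -> caps B=0 W=0
Move 8: W@(0,2) -> caps B=0 W=1

Answer: ..W.
.B.W
.W.B
W.B.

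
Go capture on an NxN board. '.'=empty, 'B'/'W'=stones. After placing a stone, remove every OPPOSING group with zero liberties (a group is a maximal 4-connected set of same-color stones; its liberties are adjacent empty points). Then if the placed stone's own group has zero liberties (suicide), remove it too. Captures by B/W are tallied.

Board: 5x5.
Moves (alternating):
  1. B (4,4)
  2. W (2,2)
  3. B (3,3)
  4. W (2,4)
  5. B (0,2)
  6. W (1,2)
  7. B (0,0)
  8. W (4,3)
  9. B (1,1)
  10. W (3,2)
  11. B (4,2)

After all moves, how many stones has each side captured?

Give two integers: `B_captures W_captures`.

Move 1: B@(4,4) -> caps B=0 W=0
Move 2: W@(2,2) -> caps B=0 W=0
Move 3: B@(3,3) -> caps B=0 W=0
Move 4: W@(2,4) -> caps B=0 W=0
Move 5: B@(0,2) -> caps B=0 W=0
Move 6: W@(1,2) -> caps B=0 W=0
Move 7: B@(0,0) -> caps B=0 W=0
Move 8: W@(4,3) -> caps B=0 W=0
Move 9: B@(1,1) -> caps B=0 W=0
Move 10: W@(3,2) -> caps B=0 W=0
Move 11: B@(4,2) -> caps B=1 W=0

Answer: 1 0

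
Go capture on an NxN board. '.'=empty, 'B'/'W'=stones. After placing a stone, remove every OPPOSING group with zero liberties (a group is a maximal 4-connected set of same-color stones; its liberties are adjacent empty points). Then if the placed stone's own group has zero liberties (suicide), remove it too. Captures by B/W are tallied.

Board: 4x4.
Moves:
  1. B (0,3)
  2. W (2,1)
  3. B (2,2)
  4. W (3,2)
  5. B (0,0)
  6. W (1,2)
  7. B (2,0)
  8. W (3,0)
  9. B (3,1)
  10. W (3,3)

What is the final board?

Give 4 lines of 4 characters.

Move 1: B@(0,3) -> caps B=0 W=0
Move 2: W@(2,1) -> caps B=0 W=0
Move 3: B@(2,2) -> caps B=0 W=0
Move 4: W@(3,2) -> caps B=0 W=0
Move 5: B@(0,0) -> caps B=0 W=0
Move 6: W@(1,2) -> caps B=0 W=0
Move 7: B@(2,0) -> caps B=0 W=0
Move 8: W@(3,0) -> caps B=0 W=0
Move 9: B@(3,1) -> caps B=1 W=0
Move 10: W@(3,3) -> caps B=1 W=0

Answer: B..B
..W.
BWB.
.BWW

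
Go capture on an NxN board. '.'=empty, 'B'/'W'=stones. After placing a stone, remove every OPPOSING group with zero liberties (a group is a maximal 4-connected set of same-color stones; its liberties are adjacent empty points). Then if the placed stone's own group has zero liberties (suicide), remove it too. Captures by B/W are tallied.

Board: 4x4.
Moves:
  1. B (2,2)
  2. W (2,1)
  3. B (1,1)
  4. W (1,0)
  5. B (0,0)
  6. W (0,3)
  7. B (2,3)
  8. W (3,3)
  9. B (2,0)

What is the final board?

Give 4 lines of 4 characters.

Move 1: B@(2,2) -> caps B=0 W=0
Move 2: W@(2,1) -> caps B=0 W=0
Move 3: B@(1,1) -> caps B=0 W=0
Move 4: W@(1,0) -> caps B=0 W=0
Move 5: B@(0,0) -> caps B=0 W=0
Move 6: W@(0,3) -> caps B=0 W=0
Move 7: B@(2,3) -> caps B=0 W=0
Move 8: W@(3,3) -> caps B=0 W=0
Move 9: B@(2,0) -> caps B=1 W=0

Answer: B..W
.B..
BWBB
...W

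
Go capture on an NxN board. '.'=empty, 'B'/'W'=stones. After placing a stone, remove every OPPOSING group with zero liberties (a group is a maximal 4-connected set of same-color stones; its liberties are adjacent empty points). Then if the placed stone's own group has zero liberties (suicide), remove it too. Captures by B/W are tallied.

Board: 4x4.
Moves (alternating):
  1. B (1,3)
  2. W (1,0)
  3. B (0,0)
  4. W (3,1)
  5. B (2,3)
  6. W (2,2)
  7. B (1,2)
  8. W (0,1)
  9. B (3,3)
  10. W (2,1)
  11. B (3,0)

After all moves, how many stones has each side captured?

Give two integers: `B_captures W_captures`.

Answer: 0 1

Derivation:
Move 1: B@(1,3) -> caps B=0 W=0
Move 2: W@(1,0) -> caps B=0 W=0
Move 3: B@(0,0) -> caps B=0 W=0
Move 4: W@(3,1) -> caps B=0 W=0
Move 5: B@(2,3) -> caps B=0 W=0
Move 6: W@(2,2) -> caps B=0 W=0
Move 7: B@(1,2) -> caps B=0 W=0
Move 8: W@(0,1) -> caps B=0 W=1
Move 9: B@(3,3) -> caps B=0 W=1
Move 10: W@(2,1) -> caps B=0 W=1
Move 11: B@(3,0) -> caps B=0 W=1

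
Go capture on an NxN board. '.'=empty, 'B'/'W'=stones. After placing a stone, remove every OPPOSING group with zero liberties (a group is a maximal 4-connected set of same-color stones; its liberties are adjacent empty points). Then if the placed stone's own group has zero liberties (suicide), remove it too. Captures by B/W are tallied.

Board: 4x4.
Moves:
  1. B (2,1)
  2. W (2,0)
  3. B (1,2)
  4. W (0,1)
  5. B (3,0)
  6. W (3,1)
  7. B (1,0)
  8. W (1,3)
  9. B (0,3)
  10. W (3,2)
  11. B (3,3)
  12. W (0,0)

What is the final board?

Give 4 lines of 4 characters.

Move 1: B@(2,1) -> caps B=0 W=0
Move 2: W@(2,0) -> caps B=0 W=0
Move 3: B@(1,2) -> caps B=0 W=0
Move 4: W@(0,1) -> caps B=0 W=0
Move 5: B@(3,0) -> caps B=0 W=0
Move 6: W@(3,1) -> caps B=0 W=1
Move 7: B@(1,0) -> caps B=0 W=1
Move 8: W@(1,3) -> caps B=0 W=1
Move 9: B@(0,3) -> caps B=0 W=1
Move 10: W@(3,2) -> caps B=0 W=1
Move 11: B@(3,3) -> caps B=0 W=1
Move 12: W@(0,0) -> caps B=0 W=1

Answer: WW.B
B.BW
WB..
.WWB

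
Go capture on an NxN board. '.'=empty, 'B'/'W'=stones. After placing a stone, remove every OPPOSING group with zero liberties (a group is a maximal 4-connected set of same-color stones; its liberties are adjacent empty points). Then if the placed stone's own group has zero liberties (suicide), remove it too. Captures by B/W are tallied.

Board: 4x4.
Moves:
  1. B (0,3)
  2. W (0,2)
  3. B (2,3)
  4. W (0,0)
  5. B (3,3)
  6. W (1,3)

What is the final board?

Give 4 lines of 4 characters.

Answer: W.W.
...W
...B
...B

Derivation:
Move 1: B@(0,3) -> caps B=0 W=0
Move 2: W@(0,2) -> caps B=0 W=0
Move 3: B@(2,3) -> caps B=0 W=0
Move 4: W@(0,0) -> caps B=0 W=0
Move 5: B@(3,3) -> caps B=0 W=0
Move 6: W@(1,3) -> caps B=0 W=1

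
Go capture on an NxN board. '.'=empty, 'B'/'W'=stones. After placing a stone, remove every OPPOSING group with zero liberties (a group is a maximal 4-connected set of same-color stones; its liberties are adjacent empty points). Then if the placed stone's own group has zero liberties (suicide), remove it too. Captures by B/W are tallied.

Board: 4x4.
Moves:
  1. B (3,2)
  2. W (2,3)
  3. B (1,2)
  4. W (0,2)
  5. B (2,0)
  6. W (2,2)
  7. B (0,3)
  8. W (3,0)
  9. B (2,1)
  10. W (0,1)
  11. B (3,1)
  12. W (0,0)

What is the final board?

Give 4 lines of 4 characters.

Answer: WWWB
..B.
BBWW
.BB.

Derivation:
Move 1: B@(3,2) -> caps B=0 W=0
Move 2: W@(2,3) -> caps B=0 W=0
Move 3: B@(1,2) -> caps B=0 W=0
Move 4: W@(0,2) -> caps B=0 W=0
Move 5: B@(2,0) -> caps B=0 W=0
Move 6: W@(2,2) -> caps B=0 W=0
Move 7: B@(0,3) -> caps B=0 W=0
Move 8: W@(3,0) -> caps B=0 W=0
Move 9: B@(2,1) -> caps B=0 W=0
Move 10: W@(0,1) -> caps B=0 W=0
Move 11: B@(3,1) -> caps B=1 W=0
Move 12: W@(0,0) -> caps B=1 W=0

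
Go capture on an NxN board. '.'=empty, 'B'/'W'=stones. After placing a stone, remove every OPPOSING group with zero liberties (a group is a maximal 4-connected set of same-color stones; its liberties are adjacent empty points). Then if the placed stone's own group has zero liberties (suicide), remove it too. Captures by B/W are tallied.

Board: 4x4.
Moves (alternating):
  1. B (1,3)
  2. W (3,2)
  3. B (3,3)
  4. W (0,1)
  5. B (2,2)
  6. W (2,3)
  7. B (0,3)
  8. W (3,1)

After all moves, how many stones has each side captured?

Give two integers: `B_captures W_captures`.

Answer: 0 1

Derivation:
Move 1: B@(1,3) -> caps B=0 W=0
Move 2: W@(3,2) -> caps B=0 W=0
Move 3: B@(3,3) -> caps B=0 W=0
Move 4: W@(0,1) -> caps B=0 W=0
Move 5: B@(2,2) -> caps B=0 W=0
Move 6: W@(2,3) -> caps B=0 W=1
Move 7: B@(0,3) -> caps B=0 W=1
Move 8: W@(3,1) -> caps B=0 W=1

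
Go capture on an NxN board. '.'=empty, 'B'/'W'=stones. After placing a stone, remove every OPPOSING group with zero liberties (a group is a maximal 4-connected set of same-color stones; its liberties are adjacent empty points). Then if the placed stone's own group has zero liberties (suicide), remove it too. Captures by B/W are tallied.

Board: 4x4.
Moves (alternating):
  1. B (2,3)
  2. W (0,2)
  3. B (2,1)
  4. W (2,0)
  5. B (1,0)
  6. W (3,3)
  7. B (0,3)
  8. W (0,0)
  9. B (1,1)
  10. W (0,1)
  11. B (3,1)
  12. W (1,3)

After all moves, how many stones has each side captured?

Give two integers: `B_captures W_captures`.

Answer: 0 1

Derivation:
Move 1: B@(2,3) -> caps B=0 W=0
Move 2: W@(0,2) -> caps B=0 W=0
Move 3: B@(2,1) -> caps B=0 W=0
Move 4: W@(2,0) -> caps B=0 W=0
Move 5: B@(1,0) -> caps B=0 W=0
Move 6: W@(3,3) -> caps B=0 W=0
Move 7: B@(0,3) -> caps B=0 W=0
Move 8: W@(0,0) -> caps B=0 W=0
Move 9: B@(1,1) -> caps B=0 W=0
Move 10: W@(0,1) -> caps B=0 W=0
Move 11: B@(3,1) -> caps B=0 W=0
Move 12: W@(1,3) -> caps B=0 W=1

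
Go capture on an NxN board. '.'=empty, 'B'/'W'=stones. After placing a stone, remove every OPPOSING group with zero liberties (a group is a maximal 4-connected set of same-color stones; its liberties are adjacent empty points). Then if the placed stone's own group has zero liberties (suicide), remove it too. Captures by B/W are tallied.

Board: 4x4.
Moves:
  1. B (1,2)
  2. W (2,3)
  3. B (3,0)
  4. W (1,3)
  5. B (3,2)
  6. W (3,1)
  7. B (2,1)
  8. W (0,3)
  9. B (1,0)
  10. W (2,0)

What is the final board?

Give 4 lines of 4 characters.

Move 1: B@(1,2) -> caps B=0 W=0
Move 2: W@(2,3) -> caps B=0 W=0
Move 3: B@(3,0) -> caps B=0 W=0
Move 4: W@(1,3) -> caps B=0 W=0
Move 5: B@(3,2) -> caps B=0 W=0
Move 6: W@(3,1) -> caps B=0 W=0
Move 7: B@(2,1) -> caps B=1 W=0
Move 8: W@(0,3) -> caps B=1 W=0
Move 9: B@(1,0) -> caps B=1 W=0
Move 10: W@(2,0) -> caps B=1 W=0

Answer: ...W
B.BW
.B.W
B.B.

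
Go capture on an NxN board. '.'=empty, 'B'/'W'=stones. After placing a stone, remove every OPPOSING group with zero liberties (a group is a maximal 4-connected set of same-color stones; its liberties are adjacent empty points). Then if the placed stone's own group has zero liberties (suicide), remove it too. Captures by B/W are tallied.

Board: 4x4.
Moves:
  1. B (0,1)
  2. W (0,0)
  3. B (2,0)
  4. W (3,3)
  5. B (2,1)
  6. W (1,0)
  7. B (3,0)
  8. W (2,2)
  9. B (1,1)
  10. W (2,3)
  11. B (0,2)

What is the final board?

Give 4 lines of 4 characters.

Answer: .BB.
.B..
BBWW
B..W

Derivation:
Move 1: B@(0,1) -> caps B=0 W=0
Move 2: W@(0,0) -> caps B=0 W=0
Move 3: B@(2,0) -> caps B=0 W=0
Move 4: W@(3,3) -> caps B=0 W=0
Move 5: B@(2,1) -> caps B=0 W=0
Move 6: W@(1,0) -> caps B=0 W=0
Move 7: B@(3,0) -> caps B=0 W=0
Move 8: W@(2,2) -> caps B=0 W=0
Move 9: B@(1,1) -> caps B=2 W=0
Move 10: W@(2,3) -> caps B=2 W=0
Move 11: B@(0,2) -> caps B=2 W=0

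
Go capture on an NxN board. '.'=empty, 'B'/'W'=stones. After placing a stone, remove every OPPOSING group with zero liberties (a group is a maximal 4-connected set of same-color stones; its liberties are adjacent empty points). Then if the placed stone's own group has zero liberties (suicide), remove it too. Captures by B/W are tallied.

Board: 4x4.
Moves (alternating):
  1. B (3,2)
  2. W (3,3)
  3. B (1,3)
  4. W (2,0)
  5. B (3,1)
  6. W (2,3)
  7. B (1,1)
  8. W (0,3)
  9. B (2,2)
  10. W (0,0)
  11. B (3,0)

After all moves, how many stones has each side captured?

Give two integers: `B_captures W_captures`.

Answer: 2 0

Derivation:
Move 1: B@(3,2) -> caps B=0 W=0
Move 2: W@(3,3) -> caps B=0 W=0
Move 3: B@(1,3) -> caps B=0 W=0
Move 4: W@(2,0) -> caps B=0 W=0
Move 5: B@(3,1) -> caps B=0 W=0
Move 6: W@(2,3) -> caps B=0 W=0
Move 7: B@(1,1) -> caps B=0 W=0
Move 8: W@(0,3) -> caps B=0 W=0
Move 9: B@(2,2) -> caps B=2 W=0
Move 10: W@(0,0) -> caps B=2 W=0
Move 11: B@(3,0) -> caps B=2 W=0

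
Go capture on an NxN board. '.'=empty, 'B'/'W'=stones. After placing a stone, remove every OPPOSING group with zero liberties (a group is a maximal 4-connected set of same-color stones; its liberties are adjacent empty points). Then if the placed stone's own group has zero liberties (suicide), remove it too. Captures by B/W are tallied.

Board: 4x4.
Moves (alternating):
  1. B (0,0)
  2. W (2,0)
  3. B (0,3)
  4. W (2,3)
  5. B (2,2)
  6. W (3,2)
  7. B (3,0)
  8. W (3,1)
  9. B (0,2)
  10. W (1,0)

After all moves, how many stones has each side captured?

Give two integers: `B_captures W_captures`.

Move 1: B@(0,0) -> caps B=0 W=0
Move 2: W@(2,0) -> caps B=0 W=0
Move 3: B@(0,3) -> caps B=0 W=0
Move 4: W@(2,3) -> caps B=0 W=0
Move 5: B@(2,2) -> caps B=0 W=0
Move 6: W@(3,2) -> caps B=0 W=0
Move 7: B@(3,0) -> caps B=0 W=0
Move 8: W@(3,1) -> caps B=0 W=1
Move 9: B@(0,2) -> caps B=0 W=1
Move 10: W@(1,0) -> caps B=0 W=1

Answer: 0 1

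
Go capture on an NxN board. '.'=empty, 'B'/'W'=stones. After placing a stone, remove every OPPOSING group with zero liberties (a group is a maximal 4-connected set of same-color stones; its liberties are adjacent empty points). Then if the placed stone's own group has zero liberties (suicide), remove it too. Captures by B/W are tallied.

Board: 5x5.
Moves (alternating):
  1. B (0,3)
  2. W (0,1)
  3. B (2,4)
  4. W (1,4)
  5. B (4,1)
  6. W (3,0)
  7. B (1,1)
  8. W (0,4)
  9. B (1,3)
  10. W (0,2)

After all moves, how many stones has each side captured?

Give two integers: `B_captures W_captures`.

Move 1: B@(0,3) -> caps B=0 W=0
Move 2: W@(0,1) -> caps B=0 W=0
Move 3: B@(2,4) -> caps B=0 W=0
Move 4: W@(1,4) -> caps B=0 W=0
Move 5: B@(4,1) -> caps B=0 W=0
Move 6: W@(3,0) -> caps B=0 W=0
Move 7: B@(1,1) -> caps B=0 W=0
Move 8: W@(0,4) -> caps B=0 W=0
Move 9: B@(1,3) -> caps B=2 W=0
Move 10: W@(0,2) -> caps B=2 W=0

Answer: 2 0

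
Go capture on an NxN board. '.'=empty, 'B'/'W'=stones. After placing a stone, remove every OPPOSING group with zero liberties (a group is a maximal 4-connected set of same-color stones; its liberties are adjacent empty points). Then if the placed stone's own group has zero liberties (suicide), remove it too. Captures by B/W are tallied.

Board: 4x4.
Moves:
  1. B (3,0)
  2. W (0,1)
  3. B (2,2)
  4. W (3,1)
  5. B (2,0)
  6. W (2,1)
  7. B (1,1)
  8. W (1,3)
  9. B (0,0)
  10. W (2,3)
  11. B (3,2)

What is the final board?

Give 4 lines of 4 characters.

Move 1: B@(3,0) -> caps B=0 W=0
Move 2: W@(0,1) -> caps B=0 W=0
Move 3: B@(2,2) -> caps B=0 W=0
Move 4: W@(3,1) -> caps B=0 W=0
Move 5: B@(2,0) -> caps B=0 W=0
Move 6: W@(2,1) -> caps B=0 W=0
Move 7: B@(1,1) -> caps B=0 W=0
Move 8: W@(1,3) -> caps B=0 W=0
Move 9: B@(0,0) -> caps B=0 W=0
Move 10: W@(2,3) -> caps B=0 W=0
Move 11: B@(3,2) -> caps B=2 W=0

Answer: BW..
.B.W
B.BW
B.B.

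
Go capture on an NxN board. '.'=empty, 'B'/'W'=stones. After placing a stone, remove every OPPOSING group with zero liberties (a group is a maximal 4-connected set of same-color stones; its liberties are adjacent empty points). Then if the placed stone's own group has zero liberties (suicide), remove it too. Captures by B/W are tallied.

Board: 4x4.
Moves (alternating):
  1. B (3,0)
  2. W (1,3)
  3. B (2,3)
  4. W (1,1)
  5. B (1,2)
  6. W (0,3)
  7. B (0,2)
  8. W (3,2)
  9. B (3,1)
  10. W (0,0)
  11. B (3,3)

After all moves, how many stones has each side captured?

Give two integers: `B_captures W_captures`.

Move 1: B@(3,0) -> caps B=0 W=0
Move 2: W@(1,3) -> caps B=0 W=0
Move 3: B@(2,3) -> caps B=0 W=0
Move 4: W@(1,1) -> caps B=0 W=0
Move 5: B@(1,2) -> caps B=0 W=0
Move 6: W@(0,3) -> caps B=0 W=0
Move 7: B@(0,2) -> caps B=2 W=0
Move 8: W@(3,2) -> caps B=2 W=0
Move 9: B@(3,1) -> caps B=2 W=0
Move 10: W@(0,0) -> caps B=2 W=0
Move 11: B@(3,3) -> caps B=2 W=0

Answer: 2 0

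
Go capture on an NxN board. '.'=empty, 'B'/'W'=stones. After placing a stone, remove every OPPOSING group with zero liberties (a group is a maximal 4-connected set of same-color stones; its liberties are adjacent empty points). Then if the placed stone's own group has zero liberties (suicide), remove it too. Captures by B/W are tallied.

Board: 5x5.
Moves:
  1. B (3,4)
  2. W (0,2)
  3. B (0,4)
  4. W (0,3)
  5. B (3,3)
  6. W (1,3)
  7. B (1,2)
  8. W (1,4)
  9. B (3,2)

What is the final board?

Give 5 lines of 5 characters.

Move 1: B@(3,4) -> caps B=0 W=0
Move 2: W@(0,2) -> caps B=0 W=0
Move 3: B@(0,4) -> caps B=0 W=0
Move 4: W@(0,3) -> caps B=0 W=0
Move 5: B@(3,3) -> caps B=0 W=0
Move 6: W@(1,3) -> caps B=0 W=0
Move 7: B@(1,2) -> caps B=0 W=0
Move 8: W@(1,4) -> caps B=0 W=1
Move 9: B@(3,2) -> caps B=0 W=1

Answer: ..WW.
..BWW
.....
..BBB
.....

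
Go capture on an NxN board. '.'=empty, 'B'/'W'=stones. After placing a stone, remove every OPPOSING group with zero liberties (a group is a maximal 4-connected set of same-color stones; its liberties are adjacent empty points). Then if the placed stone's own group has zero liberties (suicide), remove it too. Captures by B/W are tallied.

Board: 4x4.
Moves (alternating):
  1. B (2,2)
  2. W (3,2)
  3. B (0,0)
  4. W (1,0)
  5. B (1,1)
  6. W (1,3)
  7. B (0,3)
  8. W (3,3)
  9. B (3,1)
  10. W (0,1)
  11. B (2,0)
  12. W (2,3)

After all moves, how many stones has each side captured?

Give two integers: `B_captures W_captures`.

Answer: 0 1

Derivation:
Move 1: B@(2,2) -> caps B=0 W=0
Move 2: W@(3,2) -> caps B=0 W=0
Move 3: B@(0,0) -> caps B=0 W=0
Move 4: W@(1,0) -> caps B=0 W=0
Move 5: B@(1,1) -> caps B=0 W=0
Move 6: W@(1,3) -> caps B=0 W=0
Move 7: B@(0,3) -> caps B=0 W=0
Move 8: W@(3,3) -> caps B=0 W=0
Move 9: B@(3,1) -> caps B=0 W=0
Move 10: W@(0,1) -> caps B=0 W=1
Move 11: B@(2,0) -> caps B=0 W=1
Move 12: W@(2,3) -> caps B=0 W=1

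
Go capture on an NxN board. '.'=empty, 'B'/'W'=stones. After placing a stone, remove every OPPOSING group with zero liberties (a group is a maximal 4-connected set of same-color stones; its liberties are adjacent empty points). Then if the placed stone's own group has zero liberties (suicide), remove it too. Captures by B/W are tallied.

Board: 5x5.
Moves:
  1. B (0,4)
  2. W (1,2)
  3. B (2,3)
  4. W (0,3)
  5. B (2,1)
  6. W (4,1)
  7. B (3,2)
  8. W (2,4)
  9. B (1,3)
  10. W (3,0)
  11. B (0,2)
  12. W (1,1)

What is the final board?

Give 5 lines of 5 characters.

Answer: ..B.B
.WWB.
.B.BW
W.B..
.W...

Derivation:
Move 1: B@(0,4) -> caps B=0 W=0
Move 2: W@(1,2) -> caps B=0 W=0
Move 3: B@(2,3) -> caps B=0 W=0
Move 4: W@(0,3) -> caps B=0 W=0
Move 5: B@(2,1) -> caps B=0 W=0
Move 6: W@(4,1) -> caps B=0 W=0
Move 7: B@(3,2) -> caps B=0 W=0
Move 8: W@(2,4) -> caps B=0 W=0
Move 9: B@(1,3) -> caps B=0 W=0
Move 10: W@(3,0) -> caps B=0 W=0
Move 11: B@(0,2) -> caps B=1 W=0
Move 12: W@(1,1) -> caps B=1 W=0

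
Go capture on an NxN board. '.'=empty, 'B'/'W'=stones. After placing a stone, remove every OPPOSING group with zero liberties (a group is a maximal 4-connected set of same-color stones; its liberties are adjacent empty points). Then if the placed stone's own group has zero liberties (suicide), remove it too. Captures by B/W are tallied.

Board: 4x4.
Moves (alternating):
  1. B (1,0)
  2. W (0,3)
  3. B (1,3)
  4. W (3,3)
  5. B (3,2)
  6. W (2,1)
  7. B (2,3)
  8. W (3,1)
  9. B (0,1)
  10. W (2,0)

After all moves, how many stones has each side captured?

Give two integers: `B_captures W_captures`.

Move 1: B@(1,0) -> caps B=0 W=0
Move 2: W@(0,3) -> caps B=0 W=0
Move 3: B@(1,3) -> caps B=0 W=0
Move 4: W@(3,3) -> caps B=0 W=0
Move 5: B@(3,2) -> caps B=0 W=0
Move 6: W@(2,1) -> caps B=0 W=0
Move 7: B@(2,3) -> caps B=1 W=0
Move 8: W@(3,1) -> caps B=1 W=0
Move 9: B@(0,1) -> caps B=1 W=0
Move 10: W@(2,0) -> caps B=1 W=0

Answer: 1 0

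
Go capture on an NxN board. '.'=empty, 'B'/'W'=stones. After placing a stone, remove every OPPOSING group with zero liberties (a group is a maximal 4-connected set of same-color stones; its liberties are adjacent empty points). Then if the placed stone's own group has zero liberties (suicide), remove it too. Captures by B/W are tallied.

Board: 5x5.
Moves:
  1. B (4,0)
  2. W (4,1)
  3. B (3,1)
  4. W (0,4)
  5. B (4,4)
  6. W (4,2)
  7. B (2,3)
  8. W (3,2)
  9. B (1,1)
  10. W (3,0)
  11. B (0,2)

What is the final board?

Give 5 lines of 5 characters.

Move 1: B@(4,0) -> caps B=0 W=0
Move 2: W@(4,1) -> caps B=0 W=0
Move 3: B@(3,1) -> caps B=0 W=0
Move 4: W@(0,4) -> caps B=0 W=0
Move 5: B@(4,4) -> caps B=0 W=0
Move 6: W@(4,2) -> caps B=0 W=0
Move 7: B@(2,3) -> caps B=0 W=0
Move 8: W@(3,2) -> caps B=0 W=0
Move 9: B@(1,1) -> caps B=0 W=0
Move 10: W@(3,0) -> caps B=0 W=1
Move 11: B@(0,2) -> caps B=0 W=1

Answer: ..B.W
.B...
...B.
WBW..
.WW.B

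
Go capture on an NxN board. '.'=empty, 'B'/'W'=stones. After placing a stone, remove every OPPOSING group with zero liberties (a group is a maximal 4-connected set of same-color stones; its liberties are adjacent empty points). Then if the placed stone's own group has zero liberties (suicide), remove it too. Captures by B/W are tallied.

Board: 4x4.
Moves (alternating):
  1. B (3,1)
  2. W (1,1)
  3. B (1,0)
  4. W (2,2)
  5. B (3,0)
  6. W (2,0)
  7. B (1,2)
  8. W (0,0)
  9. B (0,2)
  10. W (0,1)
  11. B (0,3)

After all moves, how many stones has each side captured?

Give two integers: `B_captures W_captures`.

Answer: 0 1

Derivation:
Move 1: B@(3,1) -> caps B=0 W=0
Move 2: W@(1,1) -> caps B=0 W=0
Move 3: B@(1,0) -> caps B=0 W=0
Move 4: W@(2,2) -> caps B=0 W=0
Move 5: B@(3,0) -> caps B=0 W=0
Move 6: W@(2,0) -> caps B=0 W=0
Move 7: B@(1,2) -> caps B=0 W=0
Move 8: W@(0,0) -> caps B=0 W=1
Move 9: B@(0,2) -> caps B=0 W=1
Move 10: W@(0,1) -> caps B=0 W=1
Move 11: B@(0,3) -> caps B=0 W=1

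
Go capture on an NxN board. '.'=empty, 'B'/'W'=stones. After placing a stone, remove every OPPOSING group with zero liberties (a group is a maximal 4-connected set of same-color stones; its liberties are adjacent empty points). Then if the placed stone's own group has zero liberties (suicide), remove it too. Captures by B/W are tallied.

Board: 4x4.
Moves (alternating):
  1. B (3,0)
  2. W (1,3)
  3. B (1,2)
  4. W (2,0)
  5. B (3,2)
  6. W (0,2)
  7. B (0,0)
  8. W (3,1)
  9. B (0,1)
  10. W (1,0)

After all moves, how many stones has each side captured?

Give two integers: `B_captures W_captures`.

Move 1: B@(3,0) -> caps B=0 W=0
Move 2: W@(1,3) -> caps B=0 W=0
Move 3: B@(1,2) -> caps B=0 W=0
Move 4: W@(2,0) -> caps B=0 W=0
Move 5: B@(3,2) -> caps B=0 W=0
Move 6: W@(0,2) -> caps B=0 W=0
Move 7: B@(0,0) -> caps B=0 W=0
Move 8: W@(3,1) -> caps B=0 W=1
Move 9: B@(0,1) -> caps B=0 W=1
Move 10: W@(1,0) -> caps B=0 W=1

Answer: 0 1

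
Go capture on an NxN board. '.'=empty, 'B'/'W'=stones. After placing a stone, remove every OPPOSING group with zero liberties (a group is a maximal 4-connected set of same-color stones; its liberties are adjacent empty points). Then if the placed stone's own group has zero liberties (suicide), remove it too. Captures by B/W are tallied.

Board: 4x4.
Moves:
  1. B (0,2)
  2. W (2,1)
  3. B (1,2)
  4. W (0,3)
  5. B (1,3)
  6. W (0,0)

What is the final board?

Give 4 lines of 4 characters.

Answer: W.B.
..BB
.W..
....

Derivation:
Move 1: B@(0,2) -> caps B=0 W=0
Move 2: W@(2,1) -> caps B=0 W=0
Move 3: B@(1,2) -> caps B=0 W=0
Move 4: W@(0,3) -> caps B=0 W=0
Move 5: B@(1,3) -> caps B=1 W=0
Move 6: W@(0,0) -> caps B=1 W=0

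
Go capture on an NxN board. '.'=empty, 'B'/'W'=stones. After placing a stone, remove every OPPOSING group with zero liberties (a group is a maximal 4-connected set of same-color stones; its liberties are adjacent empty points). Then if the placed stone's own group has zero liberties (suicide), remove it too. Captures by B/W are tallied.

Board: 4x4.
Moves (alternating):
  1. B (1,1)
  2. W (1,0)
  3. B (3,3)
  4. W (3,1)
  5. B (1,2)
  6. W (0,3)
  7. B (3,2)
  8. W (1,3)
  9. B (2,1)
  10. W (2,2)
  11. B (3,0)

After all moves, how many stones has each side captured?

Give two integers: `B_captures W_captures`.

Move 1: B@(1,1) -> caps B=0 W=0
Move 2: W@(1,0) -> caps B=0 W=0
Move 3: B@(3,3) -> caps B=0 W=0
Move 4: W@(3,1) -> caps B=0 W=0
Move 5: B@(1,2) -> caps B=0 W=0
Move 6: W@(0,3) -> caps B=0 W=0
Move 7: B@(3,2) -> caps B=0 W=0
Move 8: W@(1,3) -> caps B=0 W=0
Move 9: B@(2,1) -> caps B=0 W=0
Move 10: W@(2,2) -> caps B=0 W=0
Move 11: B@(3,0) -> caps B=1 W=0

Answer: 1 0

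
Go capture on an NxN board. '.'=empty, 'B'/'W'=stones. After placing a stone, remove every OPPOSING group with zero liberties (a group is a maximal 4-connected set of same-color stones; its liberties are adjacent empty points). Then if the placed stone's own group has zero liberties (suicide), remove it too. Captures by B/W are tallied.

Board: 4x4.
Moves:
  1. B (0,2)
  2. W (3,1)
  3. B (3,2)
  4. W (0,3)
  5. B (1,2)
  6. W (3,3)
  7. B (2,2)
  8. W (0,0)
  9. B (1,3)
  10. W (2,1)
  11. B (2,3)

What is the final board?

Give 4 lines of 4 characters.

Move 1: B@(0,2) -> caps B=0 W=0
Move 2: W@(3,1) -> caps B=0 W=0
Move 3: B@(3,2) -> caps B=0 W=0
Move 4: W@(0,3) -> caps B=0 W=0
Move 5: B@(1,2) -> caps B=0 W=0
Move 6: W@(3,3) -> caps B=0 W=0
Move 7: B@(2,2) -> caps B=0 W=0
Move 8: W@(0,0) -> caps B=0 W=0
Move 9: B@(1,3) -> caps B=1 W=0
Move 10: W@(2,1) -> caps B=1 W=0
Move 11: B@(2,3) -> caps B=2 W=0

Answer: W.B.
..BB
.WBB
.WB.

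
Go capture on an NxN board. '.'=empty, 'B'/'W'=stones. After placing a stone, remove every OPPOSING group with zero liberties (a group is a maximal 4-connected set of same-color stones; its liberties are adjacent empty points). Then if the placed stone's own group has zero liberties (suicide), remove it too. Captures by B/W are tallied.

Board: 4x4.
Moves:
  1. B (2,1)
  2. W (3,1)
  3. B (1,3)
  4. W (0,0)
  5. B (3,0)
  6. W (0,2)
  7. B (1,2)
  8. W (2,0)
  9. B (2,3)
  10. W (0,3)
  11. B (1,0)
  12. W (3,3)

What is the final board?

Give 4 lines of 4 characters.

Answer: W.WW
B.BB
WB.B
.W.W

Derivation:
Move 1: B@(2,1) -> caps B=0 W=0
Move 2: W@(3,1) -> caps B=0 W=0
Move 3: B@(1,3) -> caps B=0 W=0
Move 4: W@(0,0) -> caps B=0 W=0
Move 5: B@(3,0) -> caps B=0 W=0
Move 6: W@(0,2) -> caps B=0 W=0
Move 7: B@(1,2) -> caps B=0 W=0
Move 8: W@(2,0) -> caps B=0 W=1
Move 9: B@(2,3) -> caps B=0 W=1
Move 10: W@(0,3) -> caps B=0 W=1
Move 11: B@(1,0) -> caps B=0 W=1
Move 12: W@(3,3) -> caps B=0 W=1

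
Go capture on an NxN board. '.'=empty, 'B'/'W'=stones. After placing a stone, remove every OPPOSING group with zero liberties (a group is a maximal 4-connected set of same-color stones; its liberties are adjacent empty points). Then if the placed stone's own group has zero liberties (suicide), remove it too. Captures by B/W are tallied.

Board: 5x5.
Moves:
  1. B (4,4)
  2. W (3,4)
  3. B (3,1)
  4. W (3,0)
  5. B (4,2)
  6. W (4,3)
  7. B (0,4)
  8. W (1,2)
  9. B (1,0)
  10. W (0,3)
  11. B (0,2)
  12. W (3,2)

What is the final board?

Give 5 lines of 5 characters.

Answer: ..BWB
B.W..
.....
WBW.W
..BW.

Derivation:
Move 1: B@(4,4) -> caps B=0 W=0
Move 2: W@(3,4) -> caps B=0 W=0
Move 3: B@(3,1) -> caps B=0 W=0
Move 4: W@(3,0) -> caps B=0 W=0
Move 5: B@(4,2) -> caps B=0 W=0
Move 6: W@(4,3) -> caps B=0 W=1
Move 7: B@(0,4) -> caps B=0 W=1
Move 8: W@(1,2) -> caps B=0 W=1
Move 9: B@(1,0) -> caps B=0 W=1
Move 10: W@(0,3) -> caps B=0 W=1
Move 11: B@(0,2) -> caps B=0 W=1
Move 12: W@(3,2) -> caps B=0 W=1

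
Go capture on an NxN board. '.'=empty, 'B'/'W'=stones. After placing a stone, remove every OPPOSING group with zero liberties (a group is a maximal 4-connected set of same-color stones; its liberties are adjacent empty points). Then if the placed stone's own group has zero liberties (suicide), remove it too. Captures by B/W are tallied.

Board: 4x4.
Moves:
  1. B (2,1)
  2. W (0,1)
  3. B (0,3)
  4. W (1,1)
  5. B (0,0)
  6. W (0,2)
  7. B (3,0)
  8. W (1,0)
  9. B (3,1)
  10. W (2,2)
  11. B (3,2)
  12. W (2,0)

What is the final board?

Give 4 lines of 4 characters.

Move 1: B@(2,1) -> caps B=0 W=0
Move 2: W@(0,1) -> caps B=0 W=0
Move 3: B@(0,3) -> caps B=0 W=0
Move 4: W@(1,1) -> caps B=0 W=0
Move 5: B@(0,0) -> caps B=0 W=0
Move 6: W@(0,2) -> caps B=0 W=0
Move 7: B@(3,0) -> caps B=0 W=0
Move 8: W@(1,0) -> caps B=0 W=1
Move 9: B@(3,1) -> caps B=0 W=1
Move 10: W@(2,2) -> caps B=0 W=1
Move 11: B@(3,2) -> caps B=0 W=1
Move 12: W@(2,0) -> caps B=0 W=1

Answer: .WWB
WW..
WBW.
BBB.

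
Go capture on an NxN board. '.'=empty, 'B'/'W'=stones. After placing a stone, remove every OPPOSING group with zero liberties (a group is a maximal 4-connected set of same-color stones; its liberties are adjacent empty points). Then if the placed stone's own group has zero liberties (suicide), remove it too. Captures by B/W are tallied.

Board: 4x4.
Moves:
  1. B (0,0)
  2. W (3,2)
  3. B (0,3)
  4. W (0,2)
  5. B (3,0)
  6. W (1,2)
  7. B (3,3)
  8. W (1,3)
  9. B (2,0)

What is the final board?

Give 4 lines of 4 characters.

Answer: B.W.
..WW
B...
B.WB

Derivation:
Move 1: B@(0,0) -> caps B=0 W=0
Move 2: W@(3,2) -> caps B=0 W=0
Move 3: B@(0,3) -> caps B=0 W=0
Move 4: W@(0,2) -> caps B=0 W=0
Move 5: B@(3,0) -> caps B=0 W=0
Move 6: W@(1,2) -> caps B=0 W=0
Move 7: B@(3,3) -> caps B=0 W=0
Move 8: W@(1,3) -> caps B=0 W=1
Move 9: B@(2,0) -> caps B=0 W=1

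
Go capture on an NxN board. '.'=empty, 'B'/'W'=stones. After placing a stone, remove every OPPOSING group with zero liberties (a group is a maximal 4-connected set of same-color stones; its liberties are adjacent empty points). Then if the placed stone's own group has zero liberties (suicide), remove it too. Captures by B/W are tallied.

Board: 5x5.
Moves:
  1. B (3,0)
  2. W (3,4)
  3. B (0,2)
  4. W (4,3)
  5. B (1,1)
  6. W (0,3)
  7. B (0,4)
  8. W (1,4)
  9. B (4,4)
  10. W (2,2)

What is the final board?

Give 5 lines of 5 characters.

Answer: ..BW.
.B..W
..W..
B...W
...W.

Derivation:
Move 1: B@(3,0) -> caps B=0 W=0
Move 2: W@(3,4) -> caps B=0 W=0
Move 3: B@(0,2) -> caps B=0 W=0
Move 4: W@(4,3) -> caps B=0 W=0
Move 5: B@(1,1) -> caps B=0 W=0
Move 6: W@(0,3) -> caps B=0 W=0
Move 7: B@(0,4) -> caps B=0 W=0
Move 8: W@(1,4) -> caps B=0 W=1
Move 9: B@(4,4) -> caps B=0 W=1
Move 10: W@(2,2) -> caps B=0 W=1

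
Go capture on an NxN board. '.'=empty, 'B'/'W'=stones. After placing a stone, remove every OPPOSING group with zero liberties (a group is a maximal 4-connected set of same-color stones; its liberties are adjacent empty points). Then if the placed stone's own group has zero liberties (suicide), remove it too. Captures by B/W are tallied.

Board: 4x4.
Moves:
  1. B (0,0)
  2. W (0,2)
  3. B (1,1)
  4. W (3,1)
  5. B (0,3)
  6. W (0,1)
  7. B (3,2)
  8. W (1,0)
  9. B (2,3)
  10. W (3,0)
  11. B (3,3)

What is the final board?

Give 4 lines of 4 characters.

Move 1: B@(0,0) -> caps B=0 W=0
Move 2: W@(0,2) -> caps B=0 W=0
Move 3: B@(1,1) -> caps B=0 W=0
Move 4: W@(3,1) -> caps B=0 W=0
Move 5: B@(0,3) -> caps B=0 W=0
Move 6: W@(0,1) -> caps B=0 W=0
Move 7: B@(3,2) -> caps B=0 W=0
Move 8: W@(1,0) -> caps B=0 W=1
Move 9: B@(2,3) -> caps B=0 W=1
Move 10: W@(3,0) -> caps B=0 W=1
Move 11: B@(3,3) -> caps B=0 W=1

Answer: .WWB
WB..
...B
WWBB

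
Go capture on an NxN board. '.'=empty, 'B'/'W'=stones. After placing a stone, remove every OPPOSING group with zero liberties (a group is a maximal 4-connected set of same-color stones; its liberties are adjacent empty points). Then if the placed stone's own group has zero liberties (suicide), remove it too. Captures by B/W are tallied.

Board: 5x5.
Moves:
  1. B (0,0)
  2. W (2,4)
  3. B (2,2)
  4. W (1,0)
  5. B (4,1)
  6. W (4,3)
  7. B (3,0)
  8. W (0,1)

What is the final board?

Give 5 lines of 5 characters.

Move 1: B@(0,0) -> caps B=0 W=0
Move 2: W@(2,4) -> caps B=0 W=0
Move 3: B@(2,2) -> caps B=0 W=0
Move 4: W@(1,0) -> caps B=0 W=0
Move 5: B@(4,1) -> caps B=0 W=0
Move 6: W@(4,3) -> caps B=0 W=0
Move 7: B@(3,0) -> caps B=0 W=0
Move 8: W@(0,1) -> caps B=0 W=1

Answer: .W...
W....
..B.W
B....
.B.W.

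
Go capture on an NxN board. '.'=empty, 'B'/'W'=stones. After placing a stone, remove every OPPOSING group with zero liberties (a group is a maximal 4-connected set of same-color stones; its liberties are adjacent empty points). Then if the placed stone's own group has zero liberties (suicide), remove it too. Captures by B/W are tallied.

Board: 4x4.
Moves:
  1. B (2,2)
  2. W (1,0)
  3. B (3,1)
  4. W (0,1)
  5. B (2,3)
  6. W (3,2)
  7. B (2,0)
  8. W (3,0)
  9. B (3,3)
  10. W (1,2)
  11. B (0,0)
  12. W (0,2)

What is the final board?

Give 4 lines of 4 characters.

Move 1: B@(2,2) -> caps B=0 W=0
Move 2: W@(1,0) -> caps B=0 W=0
Move 3: B@(3,1) -> caps B=0 W=0
Move 4: W@(0,1) -> caps B=0 W=0
Move 5: B@(2,3) -> caps B=0 W=0
Move 6: W@(3,2) -> caps B=0 W=0
Move 7: B@(2,0) -> caps B=0 W=0
Move 8: W@(3,0) -> caps B=0 W=0
Move 9: B@(3,3) -> caps B=1 W=0
Move 10: W@(1,2) -> caps B=1 W=0
Move 11: B@(0,0) -> caps B=1 W=0
Move 12: W@(0,2) -> caps B=1 W=0

Answer: .WW.
W.W.
B.BB
.B.B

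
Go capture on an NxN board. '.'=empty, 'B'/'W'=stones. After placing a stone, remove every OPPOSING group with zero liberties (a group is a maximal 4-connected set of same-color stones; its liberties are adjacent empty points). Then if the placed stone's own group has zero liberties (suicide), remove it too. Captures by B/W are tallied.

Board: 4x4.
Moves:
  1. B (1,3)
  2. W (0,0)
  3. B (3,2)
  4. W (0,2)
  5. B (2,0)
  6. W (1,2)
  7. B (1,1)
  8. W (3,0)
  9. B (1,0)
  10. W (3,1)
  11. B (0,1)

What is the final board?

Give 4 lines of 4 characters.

Answer: .BW.
BBWB
B...
WWB.

Derivation:
Move 1: B@(1,3) -> caps B=0 W=0
Move 2: W@(0,0) -> caps B=0 W=0
Move 3: B@(3,2) -> caps B=0 W=0
Move 4: W@(0,2) -> caps B=0 W=0
Move 5: B@(2,0) -> caps B=0 W=0
Move 6: W@(1,2) -> caps B=0 W=0
Move 7: B@(1,1) -> caps B=0 W=0
Move 8: W@(3,0) -> caps B=0 W=0
Move 9: B@(1,0) -> caps B=0 W=0
Move 10: W@(3,1) -> caps B=0 W=0
Move 11: B@(0,1) -> caps B=1 W=0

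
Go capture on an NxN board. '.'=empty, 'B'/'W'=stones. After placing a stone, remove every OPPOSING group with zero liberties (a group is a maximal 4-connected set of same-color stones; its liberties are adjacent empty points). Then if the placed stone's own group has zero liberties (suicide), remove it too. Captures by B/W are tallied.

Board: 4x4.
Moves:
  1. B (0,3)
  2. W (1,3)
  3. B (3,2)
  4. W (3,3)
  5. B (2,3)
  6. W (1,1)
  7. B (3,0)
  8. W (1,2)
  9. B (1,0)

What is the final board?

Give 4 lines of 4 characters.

Move 1: B@(0,3) -> caps B=0 W=0
Move 2: W@(1,3) -> caps B=0 W=0
Move 3: B@(3,2) -> caps B=0 W=0
Move 4: W@(3,3) -> caps B=0 W=0
Move 5: B@(2,3) -> caps B=1 W=0
Move 6: W@(1,1) -> caps B=1 W=0
Move 7: B@(3,0) -> caps B=1 W=0
Move 8: W@(1,2) -> caps B=1 W=0
Move 9: B@(1,0) -> caps B=1 W=0

Answer: ...B
BWWW
...B
B.B.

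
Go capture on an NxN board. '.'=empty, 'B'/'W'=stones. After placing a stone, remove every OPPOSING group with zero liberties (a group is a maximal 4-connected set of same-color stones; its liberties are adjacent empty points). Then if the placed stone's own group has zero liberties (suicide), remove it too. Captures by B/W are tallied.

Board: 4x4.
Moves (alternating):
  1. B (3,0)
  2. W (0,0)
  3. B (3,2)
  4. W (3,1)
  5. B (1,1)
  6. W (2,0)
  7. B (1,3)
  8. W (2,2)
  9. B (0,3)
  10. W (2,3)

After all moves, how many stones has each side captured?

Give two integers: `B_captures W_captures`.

Answer: 0 1

Derivation:
Move 1: B@(3,0) -> caps B=0 W=0
Move 2: W@(0,0) -> caps B=0 W=0
Move 3: B@(3,2) -> caps B=0 W=0
Move 4: W@(3,1) -> caps B=0 W=0
Move 5: B@(1,1) -> caps B=0 W=0
Move 6: W@(2,0) -> caps B=0 W=1
Move 7: B@(1,3) -> caps B=0 W=1
Move 8: W@(2,2) -> caps B=0 W=1
Move 9: B@(0,3) -> caps B=0 W=1
Move 10: W@(2,3) -> caps B=0 W=1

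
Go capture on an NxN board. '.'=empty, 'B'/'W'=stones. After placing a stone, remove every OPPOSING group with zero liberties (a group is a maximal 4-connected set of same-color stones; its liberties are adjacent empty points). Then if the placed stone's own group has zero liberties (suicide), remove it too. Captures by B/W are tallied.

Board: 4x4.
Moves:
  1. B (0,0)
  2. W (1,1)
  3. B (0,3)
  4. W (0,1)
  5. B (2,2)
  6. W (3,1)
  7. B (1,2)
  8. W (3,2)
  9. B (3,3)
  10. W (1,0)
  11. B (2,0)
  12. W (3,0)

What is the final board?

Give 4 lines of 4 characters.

Answer: .W.B
WWB.
B.B.
WWWB

Derivation:
Move 1: B@(0,0) -> caps B=0 W=0
Move 2: W@(1,1) -> caps B=0 W=0
Move 3: B@(0,3) -> caps B=0 W=0
Move 4: W@(0,1) -> caps B=0 W=0
Move 5: B@(2,2) -> caps B=0 W=0
Move 6: W@(3,1) -> caps B=0 W=0
Move 7: B@(1,2) -> caps B=0 W=0
Move 8: W@(3,2) -> caps B=0 W=0
Move 9: B@(3,3) -> caps B=0 W=0
Move 10: W@(1,0) -> caps B=0 W=1
Move 11: B@(2,0) -> caps B=0 W=1
Move 12: W@(3,0) -> caps B=0 W=1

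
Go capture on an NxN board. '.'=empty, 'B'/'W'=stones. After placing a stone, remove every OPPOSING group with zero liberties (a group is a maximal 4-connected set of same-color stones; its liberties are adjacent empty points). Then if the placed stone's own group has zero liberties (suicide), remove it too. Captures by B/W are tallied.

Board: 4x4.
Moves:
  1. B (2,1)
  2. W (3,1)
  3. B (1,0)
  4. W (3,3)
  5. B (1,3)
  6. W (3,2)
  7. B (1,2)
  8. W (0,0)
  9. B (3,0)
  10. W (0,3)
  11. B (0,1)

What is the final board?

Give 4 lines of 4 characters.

Answer: .B.W
B.BB
.B..
BWWW

Derivation:
Move 1: B@(2,1) -> caps B=0 W=0
Move 2: W@(3,1) -> caps B=0 W=0
Move 3: B@(1,0) -> caps B=0 W=0
Move 4: W@(3,3) -> caps B=0 W=0
Move 5: B@(1,3) -> caps B=0 W=0
Move 6: W@(3,2) -> caps B=0 W=0
Move 7: B@(1,2) -> caps B=0 W=0
Move 8: W@(0,0) -> caps B=0 W=0
Move 9: B@(3,0) -> caps B=0 W=0
Move 10: W@(0,3) -> caps B=0 W=0
Move 11: B@(0,1) -> caps B=1 W=0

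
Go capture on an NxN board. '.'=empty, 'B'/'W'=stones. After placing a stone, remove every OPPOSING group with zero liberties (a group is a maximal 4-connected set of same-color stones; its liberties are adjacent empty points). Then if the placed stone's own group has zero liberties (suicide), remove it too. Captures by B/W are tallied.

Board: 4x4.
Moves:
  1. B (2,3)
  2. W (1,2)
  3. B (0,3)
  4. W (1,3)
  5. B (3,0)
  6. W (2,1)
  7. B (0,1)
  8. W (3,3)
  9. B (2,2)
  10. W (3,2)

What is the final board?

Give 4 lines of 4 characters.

Answer: .B.B
..WW
.W..
B.WW

Derivation:
Move 1: B@(2,3) -> caps B=0 W=0
Move 2: W@(1,2) -> caps B=0 W=0
Move 3: B@(0,3) -> caps B=0 W=0
Move 4: W@(1,3) -> caps B=0 W=0
Move 5: B@(3,0) -> caps B=0 W=0
Move 6: W@(2,1) -> caps B=0 W=0
Move 7: B@(0,1) -> caps B=0 W=0
Move 8: W@(3,3) -> caps B=0 W=0
Move 9: B@(2,2) -> caps B=0 W=0
Move 10: W@(3,2) -> caps B=0 W=2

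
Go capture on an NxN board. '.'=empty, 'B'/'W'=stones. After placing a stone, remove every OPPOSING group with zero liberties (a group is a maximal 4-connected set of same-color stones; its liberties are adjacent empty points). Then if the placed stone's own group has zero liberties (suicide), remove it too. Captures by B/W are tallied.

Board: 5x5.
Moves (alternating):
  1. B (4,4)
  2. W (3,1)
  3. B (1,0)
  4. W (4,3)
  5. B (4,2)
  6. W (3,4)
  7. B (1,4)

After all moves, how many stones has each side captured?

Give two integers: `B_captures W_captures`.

Move 1: B@(4,4) -> caps B=0 W=0
Move 2: W@(3,1) -> caps B=0 W=0
Move 3: B@(1,0) -> caps B=0 W=0
Move 4: W@(4,3) -> caps B=0 W=0
Move 5: B@(4,2) -> caps B=0 W=0
Move 6: W@(3,4) -> caps B=0 W=1
Move 7: B@(1,4) -> caps B=0 W=1

Answer: 0 1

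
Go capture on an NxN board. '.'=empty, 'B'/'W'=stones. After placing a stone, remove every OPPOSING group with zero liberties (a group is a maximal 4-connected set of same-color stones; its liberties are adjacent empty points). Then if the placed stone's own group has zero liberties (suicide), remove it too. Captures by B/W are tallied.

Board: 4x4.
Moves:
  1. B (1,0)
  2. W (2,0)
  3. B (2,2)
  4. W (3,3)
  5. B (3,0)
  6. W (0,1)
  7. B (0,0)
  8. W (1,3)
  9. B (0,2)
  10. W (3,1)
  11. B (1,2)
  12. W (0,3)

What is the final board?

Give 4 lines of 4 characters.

Answer: BWBW
B.BW
W.B.
.W.W

Derivation:
Move 1: B@(1,0) -> caps B=0 W=0
Move 2: W@(2,0) -> caps B=0 W=0
Move 3: B@(2,2) -> caps B=0 W=0
Move 4: W@(3,3) -> caps B=0 W=0
Move 5: B@(3,0) -> caps B=0 W=0
Move 6: W@(0,1) -> caps B=0 W=0
Move 7: B@(0,0) -> caps B=0 W=0
Move 8: W@(1,3) -> caps B=0 W=0
Move 9: B@(0,2) -> caps B=0 W=0
Move 10: W@(3,1) -> caps B=0 W=1
Move 11: B@(1,2) -> caps B=0 W=1
Move 12: W@(0,3) -> caps B=0 W=1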